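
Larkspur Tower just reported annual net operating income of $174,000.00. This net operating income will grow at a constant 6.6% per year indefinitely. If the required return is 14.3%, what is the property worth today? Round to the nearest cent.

D₁ = D₀ × (1 + g) = $174,000.00 × 1.066 = $185,484.0000
Growing perpetuity: P = D₁ / (r − g) = $185,484.0000 / (0.143 − 0.066) = $2,408,883.12

$2408883.12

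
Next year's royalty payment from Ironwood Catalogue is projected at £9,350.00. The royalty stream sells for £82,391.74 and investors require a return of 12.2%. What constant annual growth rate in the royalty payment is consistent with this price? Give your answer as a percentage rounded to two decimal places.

P = D₁/(r−g) ⇒ g = r − D₁/P = 0.122 − £9,350.00/£82,391.74 = 0.008518

0.85%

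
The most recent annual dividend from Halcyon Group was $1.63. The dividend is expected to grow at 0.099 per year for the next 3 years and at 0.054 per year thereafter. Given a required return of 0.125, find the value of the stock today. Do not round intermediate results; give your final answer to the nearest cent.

D_1 = 1.79137
D_2 = 1.96872
D_3 = 2.16362
Terminal value at year 3: TV = D_3×(1+g_2)/(r−g_2) = 2.28045/0.071 = 32.11907
P_0 = D_1/(1+r)^1 + D_2/(1+r)^2 + D_3/(1+r)^3 + TV/(1+r)^3
    = 1.59233 + 1.55553 + 1.51958 + 22.55825 = 27.22568

$27.23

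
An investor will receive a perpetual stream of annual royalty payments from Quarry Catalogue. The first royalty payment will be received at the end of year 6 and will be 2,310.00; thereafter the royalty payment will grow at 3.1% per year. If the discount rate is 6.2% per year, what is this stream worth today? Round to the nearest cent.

55160.44

Value at end of year 5: C₁ / (r − g) = 2,310.00 / (0.062 − 0.031) = 74,516.1290
Discount to today: PV = 74,516.1290 / (1 + 0.062)^5 = 74,516.1290 / 1.350898 = 55,160.44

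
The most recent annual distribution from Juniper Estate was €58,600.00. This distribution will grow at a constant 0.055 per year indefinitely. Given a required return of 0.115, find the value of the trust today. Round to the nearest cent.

€1030383.33

D₁ = D₀ × (1 + g) = €58,600.00 × 1.055 = €61,823.0000
Growing perpetuity: P = D₁ / (r − g) = €61,823.0000 / (0.115 − 0.055) = €1,030,383.33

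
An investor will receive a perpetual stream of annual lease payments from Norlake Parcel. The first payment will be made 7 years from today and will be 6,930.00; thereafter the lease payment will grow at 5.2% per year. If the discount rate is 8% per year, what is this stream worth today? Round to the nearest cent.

Value at end of year 6: C₁ / (r − g) = 6,930.00 / (0.08 − 0.052) = 247,500.0000
Discount to today: PV = 247,500.0000 / (1 + 0.08)^6 = 247,500.0000 / 1.586874 = 155,966.98

155966.98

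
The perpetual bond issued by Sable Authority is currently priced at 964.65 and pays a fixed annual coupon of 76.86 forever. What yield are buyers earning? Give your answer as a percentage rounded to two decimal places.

7.97%

P = C/r ⇒ r = C/P = 76.86/964.65 = 0.079677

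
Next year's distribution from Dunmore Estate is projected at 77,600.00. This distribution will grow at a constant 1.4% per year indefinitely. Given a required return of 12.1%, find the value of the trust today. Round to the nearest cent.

Growing perpetuity: P = D₁ / (r − g) = 77,600.0000 / (0.121 − 0.014) = 725,233.64

725233.64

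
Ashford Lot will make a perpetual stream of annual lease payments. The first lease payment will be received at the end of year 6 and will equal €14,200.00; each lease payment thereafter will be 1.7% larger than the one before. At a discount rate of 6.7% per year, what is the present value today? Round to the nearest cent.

€205350.73

Value at end of year 5: C₁ / (r − g) = €14,200.00 / (0.067 − 0.017) = €284,000.0000
Discount to today: PV = €284,000.0000 / (1 + 0.067)^5 = €284,000.0000 / 1.383000 = €205,350.73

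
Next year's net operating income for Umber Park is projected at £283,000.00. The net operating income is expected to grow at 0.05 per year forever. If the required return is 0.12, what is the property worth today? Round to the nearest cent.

Growing perpetuity: P = D₁ / (r − g) = £283,000.0000 / (0.12 − 0.05) = £4,042,857.14

£4042857.14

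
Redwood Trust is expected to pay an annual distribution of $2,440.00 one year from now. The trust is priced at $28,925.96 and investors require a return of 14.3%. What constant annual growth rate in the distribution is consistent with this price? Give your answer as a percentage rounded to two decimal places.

P = D₁/(r−g) ⇒ g = r − D₁/P = 0.143 − $2,440.00/$28,925.96 = 0.058647

5.86%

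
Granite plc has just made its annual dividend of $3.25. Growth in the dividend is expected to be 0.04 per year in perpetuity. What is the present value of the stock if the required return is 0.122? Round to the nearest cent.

$41.22

D₁ = D₀ × (1 + g) = $3.25 × 1.04 = $3.3800
Growing perpetuity: P = D₁ / (r − g) = $3.3800 / (0.122 − 0.04) = $41.22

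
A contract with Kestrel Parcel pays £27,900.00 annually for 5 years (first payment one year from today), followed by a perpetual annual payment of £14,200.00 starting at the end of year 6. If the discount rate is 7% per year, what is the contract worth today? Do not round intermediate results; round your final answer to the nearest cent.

£259029.85

PV of 5-year annuity: £27,900.00 × [1 − (1+0.07)^−5] / 0.07 = 114395.50846
Perpetuity value at year 5: £14,200.00 / 0.07 = 202857.14286
PV of perpetuity: 202857.14286 / (1+0.07)^5 = 144634.33927
Total PV = 114395.50846 + 144634.33927 = 259029.84773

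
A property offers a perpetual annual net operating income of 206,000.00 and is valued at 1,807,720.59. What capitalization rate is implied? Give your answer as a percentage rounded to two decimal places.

P = C/r ⇒ r = C/P = 206,000.00/1,807,720.59 = 0.113956

11.40%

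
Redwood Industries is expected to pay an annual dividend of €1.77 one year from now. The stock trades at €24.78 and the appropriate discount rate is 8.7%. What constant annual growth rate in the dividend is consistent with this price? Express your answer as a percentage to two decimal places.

1.56%

P = D₁/(r−g) ⇒ g = r − D₁/P = 0.087 − €1.77/€24.78 = 0.015571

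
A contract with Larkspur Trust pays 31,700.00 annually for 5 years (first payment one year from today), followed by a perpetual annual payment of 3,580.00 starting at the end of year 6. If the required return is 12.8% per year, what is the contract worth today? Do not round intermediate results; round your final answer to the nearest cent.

127357.85

PV of 5-year annuity: 31,700.00 × [1 − (1+0.128)^−5] / 0.128 = 112042.47843
Perpetuity value at year 5: 3,580.00 / 0.128 = 27968.75000
PV of perpetuity: 27968.75000 / (1+0.128)^5 = 15315.37231
Total PV = 112042.47843 + 15315.37231 = 127357.85074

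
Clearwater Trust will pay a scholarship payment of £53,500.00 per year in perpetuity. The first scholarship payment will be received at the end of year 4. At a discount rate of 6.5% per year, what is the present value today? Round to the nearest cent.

£681383.48

Value at end of year 3: C / r = £53,500.00 / 0.065 = £823,076.9231
Discount to today: PV = £823,076.9231 / (1 + 0.065)^3 = £823,076.9231 / 1.207950 = £681,383.48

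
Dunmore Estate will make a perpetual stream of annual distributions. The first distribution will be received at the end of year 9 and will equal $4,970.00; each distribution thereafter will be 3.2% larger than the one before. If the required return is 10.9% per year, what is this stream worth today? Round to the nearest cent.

$28210.66

Value at end of year 8: C₁ / (r − g) = $4,970.00 / (0.109 − 0.032) = $64,545.4545
Discount to today: PV = $64,545.4545 / (1 + 0.109)^8 = $64,545.4545 / 2.287981 = $28,210.66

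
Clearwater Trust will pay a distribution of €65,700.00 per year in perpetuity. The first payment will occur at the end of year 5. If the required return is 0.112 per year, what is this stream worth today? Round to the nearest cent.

Value at end of year 4: C / r = €65,700.00 / 0.112 = €586,607.1429
Discount to today: PV = €586,607.1429 / (1 + 0.112)^4 = €586,607.1429 / 1.529041 = €383,643.81

€383643.81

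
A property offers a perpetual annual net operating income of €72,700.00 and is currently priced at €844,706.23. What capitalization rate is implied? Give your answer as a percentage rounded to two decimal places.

8.61%

P = C/r ⇒ r = C/P = €72,700.00/€844,706.23 = 0.086065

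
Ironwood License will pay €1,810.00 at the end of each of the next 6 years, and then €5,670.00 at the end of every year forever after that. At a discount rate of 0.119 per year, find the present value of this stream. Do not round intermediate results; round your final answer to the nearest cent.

PV of 6-year annuity: €1,810.00 × [1 − (1+0.119)^−6] / 0.119 = 7462.77118
Perpetuity value at year 6: €5,670.00 / 0.119 = 47647.05882
PV of perpetuity: 47647.05882 / (1+0.119)^6 = 24269.20658
Total PV = 7462.77118 + 24269.20658 = 31731.97775

€31731.98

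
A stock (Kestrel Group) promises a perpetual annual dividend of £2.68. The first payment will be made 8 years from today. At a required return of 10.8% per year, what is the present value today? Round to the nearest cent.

£12.10

Value at end of year 7: C / r = £2.68 / 0.108 = £24.8148
Discount to today: PV = £24.8148 / (1 + 0.108)^7 = £24.8148 / 2.050115 = £12.10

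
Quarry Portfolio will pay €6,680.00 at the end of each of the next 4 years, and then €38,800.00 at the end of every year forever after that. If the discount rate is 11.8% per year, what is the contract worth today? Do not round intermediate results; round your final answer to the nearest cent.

PV of 4-year annuity: €6,680.00 × [1 − (1+0.118)^−4] / 0.118 = 20375.25499
Perpetuity value at year 4: €38,800.00 / 0.118 = 328813.55932
PV of perpetuity: 328813.55932 / (1+0.118)^4 = 210466.26989
Total PV = 20375.25499 + 210466.26989 = 230841.52487

€230841.52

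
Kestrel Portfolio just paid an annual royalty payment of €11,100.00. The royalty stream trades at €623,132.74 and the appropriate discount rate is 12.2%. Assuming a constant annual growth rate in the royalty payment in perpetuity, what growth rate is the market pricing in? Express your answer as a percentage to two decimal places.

P = D₀(1+g)/(r−g) ⇒ P(r−g) = D₀(1+g) ⇒ g(P+D₀) = P·r − D₀
g = (P·r − D₀)/(P + D₀) = (€623,132.74×0.122 − €11,100.00) / (€623,132.74 + €11,100.00) = 0.102363

10.24%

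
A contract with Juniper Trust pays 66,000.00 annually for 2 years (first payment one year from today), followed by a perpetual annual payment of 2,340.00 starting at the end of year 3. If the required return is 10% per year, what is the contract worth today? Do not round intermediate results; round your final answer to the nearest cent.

PV of 2-year annuity: 66,000.00 × [1 − (1+0.1)^−2] / 0.1 = 114545.45455
Perpetuity value at year 2: 2,340.00 / 0.1 = 23400.00000
PV of perpetuity: 23400.00000 / (1+0.1)^2 = 19338.84298
Total PV = 114545.45455 + 19338.84298 = 133884.29752

133884.30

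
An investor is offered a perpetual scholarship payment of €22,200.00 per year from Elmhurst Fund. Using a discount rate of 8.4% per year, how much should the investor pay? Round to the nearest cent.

€264285.71

Level perpetuity: PV = C / r = €22,200.00 / 0.084 = €264,285.71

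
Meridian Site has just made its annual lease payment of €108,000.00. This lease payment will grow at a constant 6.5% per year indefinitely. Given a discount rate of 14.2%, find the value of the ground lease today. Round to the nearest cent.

D₁ = D₀ × (1 + g) = €108,000.00 × 1.065 = €115,020.0000
Growing perpetuity: P = D₁ / (r − g) = €115,020.0000 / (0.142 − 0.065) = €1,493,766.23

€1493766.23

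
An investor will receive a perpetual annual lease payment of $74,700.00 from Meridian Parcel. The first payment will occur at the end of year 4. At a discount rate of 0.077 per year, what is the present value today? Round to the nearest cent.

Value at end of year 3: C / r = $74,700.00 / 0.077 = $970,129.8701
Discount to today: PV = $970,129.8701 / (1 + 0.077)^3 = $970,129.8701 / 1.249244 = $776,573.86

$776573.86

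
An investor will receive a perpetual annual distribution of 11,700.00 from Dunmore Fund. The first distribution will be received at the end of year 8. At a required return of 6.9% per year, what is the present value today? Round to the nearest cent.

106290.10

Value at end of year 7: C / r = 11,700.00 / 0.069 = 169,565.2174
Discount to today: PV = 169,565.2174 / (1 + 0.069)^7 = 169,565.2174 / 1.595306 = 106,290.10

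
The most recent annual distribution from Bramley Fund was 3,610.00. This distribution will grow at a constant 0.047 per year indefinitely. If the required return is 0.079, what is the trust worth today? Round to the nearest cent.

D₁ = D₀ × (1 + g) = 3,610.00 × 1.047 = 3,779.6700
Growing perpetuity: P = D₁ / (r − g) = 3,779.6700 / (0.079 − 0.047) = 118,114.69

118114.69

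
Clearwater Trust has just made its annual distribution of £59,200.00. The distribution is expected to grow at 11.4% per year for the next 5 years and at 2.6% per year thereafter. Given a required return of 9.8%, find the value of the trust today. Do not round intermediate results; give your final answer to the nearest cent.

£1216076.16

D_1 = 65948.80000
D_2 = 73466.96320
D_3 = 81842.19700
D_4 = 91172.20746
D_5 = 101565.83911
Terminal value at year 5: TV = D_5×(1+g_2)/(r−g_2) = 104206.55093/0.072 = 1447313.20738
P_0 = D_1/(1+r)^1 + D_2/(1+r)^2 + D_3/(1+r)^3 + D_4/(1+r)^4 + D_5/(1+r)^5 + TV/(1+r)^5
    = 60062.65938 + 60937.88939 + 61825.87321 + 62726.79668 + 63640.84836 + 906882.08912 = 1216076.15613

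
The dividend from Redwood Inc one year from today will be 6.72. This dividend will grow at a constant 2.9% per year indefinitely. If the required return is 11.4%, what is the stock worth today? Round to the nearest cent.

79.06

Growing perpetuity: P = D₁ / (r − g) = 6.7200 / (0.114 − 0.029) = 79.06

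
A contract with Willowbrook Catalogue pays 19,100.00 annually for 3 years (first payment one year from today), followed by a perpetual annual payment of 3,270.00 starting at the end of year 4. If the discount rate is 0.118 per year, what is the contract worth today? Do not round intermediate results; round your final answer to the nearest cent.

65863.91

PV of 3-year annuity: 19,100.00 × [1 − (1+0.118)^−3] / 0.118 = 46033.10178
Perpetuity value at year 3: 3,270.00 / 0.118 = 27711.86441
PV of perpetuity: 27711.86441 / (1+0.118)^3 = 19830.80457
Total PV = 46033.10178 + 19830.80457 = 65863.90636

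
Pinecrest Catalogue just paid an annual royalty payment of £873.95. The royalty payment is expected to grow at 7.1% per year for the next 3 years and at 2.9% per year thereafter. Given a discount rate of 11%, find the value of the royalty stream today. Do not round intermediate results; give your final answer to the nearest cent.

D_1 = 936.00045
D_2 = 1002.45648
D_3 = 1073.63089
Terminal value at year 3: TV = D_3×(1+g_2)/(r−g_2) = 1104.76619/0.081 = 13639.08874
P_0 = D_1/(1+r)^1 + D_2/(1+r)^2 + D_3/(1+r)^3 + TV/(1+r)^3
    = 843.24365 + 813.61617 + 785.02966 + 9972.78414 = 12414.67361

£12414.67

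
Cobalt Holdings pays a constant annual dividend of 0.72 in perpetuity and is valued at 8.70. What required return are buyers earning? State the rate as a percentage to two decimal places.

P = C/r ⇒ r = C/P = 0.72/8.70 = 0.082759

8.28%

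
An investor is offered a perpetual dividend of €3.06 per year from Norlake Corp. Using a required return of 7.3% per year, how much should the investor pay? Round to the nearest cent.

€41.92

Level perpetuity: PV = C / r = €3.06 / 0.073 = €41.92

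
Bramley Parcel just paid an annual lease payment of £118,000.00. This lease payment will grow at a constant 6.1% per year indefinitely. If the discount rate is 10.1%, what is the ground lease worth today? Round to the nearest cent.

D₁ = D₀ × (1 + g) = £118,000.00 × 1.061 = £125,198.0000
Growing perpetuity: P = D₁ / (r − g) = £125,198.0000 / (0.101 − 0.061) = £3,129,950.00

£3129950.00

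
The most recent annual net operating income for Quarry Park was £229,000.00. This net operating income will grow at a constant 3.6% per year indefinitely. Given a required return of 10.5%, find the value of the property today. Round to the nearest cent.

D₁ = D₀ × (1 + g) = £229,000.00 × 1.036 = £237,244.0000
Growing perpetuity: P = D₁ / (r − g) = £237,244.0000 / (0.105 − 0.036) = £3,438,318.84

£3438318.84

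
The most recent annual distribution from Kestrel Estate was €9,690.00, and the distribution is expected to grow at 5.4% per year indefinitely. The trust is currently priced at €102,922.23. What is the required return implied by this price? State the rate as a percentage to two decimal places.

D₁ = €9,690.00 × 1.054 = €10,213.2600
P = D₁/(r − g) ⇒ r = D₁/P + g = €10,213.2600/€102,922.23 + 0.054 = 0.099233 + 0.054 = 0.153233

15.32%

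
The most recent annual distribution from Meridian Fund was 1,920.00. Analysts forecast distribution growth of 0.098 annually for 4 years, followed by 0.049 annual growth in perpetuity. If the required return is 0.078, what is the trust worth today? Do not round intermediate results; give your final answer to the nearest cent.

D_1 = 2108.16000
D_2 = 2314.75968
D_3 = 2541.60613
D_4 = 2790.68353
Terminal value at year 4: TV = D_4×(1+g_2)/(r−g_2) = 2927.42702/0.029 = 100945.75939
P_0 = D_1/(1+r)^1 + D_2/(1+r)^2 + D_3/(1+r)^3 + D_4/(1+r)^4 + TV/(1+r)^4
    = 1955.62152 + 1991.90392 + 2028.85947 + 2066.50065 + 74750.31654 = 82793.20210

82793.20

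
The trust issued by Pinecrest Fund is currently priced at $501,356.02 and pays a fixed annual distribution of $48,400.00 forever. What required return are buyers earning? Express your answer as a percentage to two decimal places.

9.65%

P = C/r ⇒ r = C/P = $48,400.00/$501,356.02 = 0.096538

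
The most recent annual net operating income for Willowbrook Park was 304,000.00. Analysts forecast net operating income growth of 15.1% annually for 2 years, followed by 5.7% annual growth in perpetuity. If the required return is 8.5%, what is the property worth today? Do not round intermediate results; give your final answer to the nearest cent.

D_1 = 349904.00000
D_2 = 402739.50400
Terminal value at year 2: TV = D_2×(1+g_2)/(r−g_2) = 425695.65573/0.028 = 15203416.27600
P_0 = D_1/(1+r)^1 + D_2/(1+r)^2 + TV/(1+r)^2
    = 322492.16590 + 342109.20087 + 12914622.33303 = 13579223.69980

13579223.70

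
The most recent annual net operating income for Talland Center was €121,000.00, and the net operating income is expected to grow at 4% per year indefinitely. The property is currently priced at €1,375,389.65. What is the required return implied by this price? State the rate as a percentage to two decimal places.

13.15%

D₁ = €121,000.00 × 1.04 = €125,840.0000
P = D₁/(r − g) ⇒ r = D₁/P + g = €125,840.0000/€1,375,389.65 + 0.04 = 0.091494 + 0.04 = 0.131494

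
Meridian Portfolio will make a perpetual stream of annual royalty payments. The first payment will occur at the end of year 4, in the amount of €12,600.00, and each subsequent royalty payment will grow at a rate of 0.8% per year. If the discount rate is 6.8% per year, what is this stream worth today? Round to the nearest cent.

Value at end of year 3: C₁ / (r − g) = €12,600.00 / (0.068 − 0.008) = €210,000.0000
Discount to today: PV = €210,000.0000 / (1 + 0.068)^3 = €210,000.0000 / 1.218186 = €172,387.41

€172387.41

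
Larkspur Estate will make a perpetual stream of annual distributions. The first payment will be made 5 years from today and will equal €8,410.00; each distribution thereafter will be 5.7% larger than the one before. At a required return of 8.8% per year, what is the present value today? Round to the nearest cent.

€193605.96

Value at end of year 4: C₁ / (r − g) = €8,410.00 / (0.088 − 0.057) = €271,290.3226
Discount to today: PV = €271,290.3226 / (1 + 0.088)^4 = €271,290.3226 / 1.401250 = €193,605.96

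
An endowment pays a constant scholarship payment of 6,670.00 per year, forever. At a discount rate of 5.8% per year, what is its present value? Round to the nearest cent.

Level perpetuity: PV = C / r = 6,670.00 / 0.058 = 115,000.00

115000.00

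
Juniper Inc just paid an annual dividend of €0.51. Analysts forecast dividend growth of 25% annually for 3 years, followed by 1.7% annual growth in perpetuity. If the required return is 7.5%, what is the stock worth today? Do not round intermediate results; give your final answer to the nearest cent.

€16.14

D_1 = 0.63750
D_2 = 0.79688
D_3 = 0.99609
Terminal value at year 3: TV = D_3×(1+g_2)/(r−g_2) = 1.01303/0.058 = 17.46599
P_0 = D_1/(1+r)^1 + D_2/(1+r)^2 + D_3/(1+r)^3 + TV/(1+r)^3
    = 0.59302 + 0.68956 + 0.80182 + 14.05943 = 16.14383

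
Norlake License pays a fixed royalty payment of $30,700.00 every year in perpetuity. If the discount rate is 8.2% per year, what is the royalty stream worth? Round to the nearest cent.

$374390.24

Level perpetuity: PV = C / r = $30,700.00 / 0.082 = $374,390.24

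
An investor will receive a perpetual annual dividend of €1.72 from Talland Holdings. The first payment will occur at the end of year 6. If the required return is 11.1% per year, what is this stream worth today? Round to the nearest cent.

€9.15

Value at end of year 5: C / r = €1.72 / 0.111 = €15.4955
Discount to today: PV = €15.4955 / (1 + 0.111)^5 = €15.4955 / 1.692662 = €9.15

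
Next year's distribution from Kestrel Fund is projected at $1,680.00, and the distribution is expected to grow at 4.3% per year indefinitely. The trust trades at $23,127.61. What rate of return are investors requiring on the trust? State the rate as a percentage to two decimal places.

P = D₁/(r − g) ⇒ r = D₁/P + g = $1,680.0000/$23,127.61 + 0.043 = 0.072640 + 0.043 = 0.115640

11.56%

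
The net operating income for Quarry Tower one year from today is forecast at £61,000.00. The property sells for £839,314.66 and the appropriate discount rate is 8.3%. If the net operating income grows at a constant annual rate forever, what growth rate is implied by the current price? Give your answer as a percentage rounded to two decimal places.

P = D₁/(r−g) ⇒ g = r − D₁/P = 0.083 − £61,000.00/£839,314.66 = 0.010322

1.03%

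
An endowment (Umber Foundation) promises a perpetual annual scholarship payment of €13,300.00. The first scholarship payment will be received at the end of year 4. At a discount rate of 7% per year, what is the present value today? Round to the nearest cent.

€155096.60

Value at end of year 3: C / r = €13,300.00 / 0.07 = €190,000.0000
Discount to today: PV = €190,000.0000 / (1 + 0.07)^3 = €190,000.0000 / 1.225043 = €155,096.60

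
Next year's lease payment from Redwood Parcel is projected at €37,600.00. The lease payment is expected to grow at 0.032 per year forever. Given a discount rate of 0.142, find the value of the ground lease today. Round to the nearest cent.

€341818.18

Growing perpetuity: P = D₁ / (r − g) = €37,600.0000 / (0.142 − 0.032) = €341,818.18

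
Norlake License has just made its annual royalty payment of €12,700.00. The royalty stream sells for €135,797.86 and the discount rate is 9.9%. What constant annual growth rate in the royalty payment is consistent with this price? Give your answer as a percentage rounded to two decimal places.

P = D₀(1+g)/(r−g) ⇒ P(r−g) = D₀(1+g) ⇒ g(P+D₀) = P·r − D₀
g = (P·r − D₀)/(P + D₀) = (€135,797.86×0.099 − €12,700.00) / (€135,797.86 + €12,700.00) = 0.005010

0.50%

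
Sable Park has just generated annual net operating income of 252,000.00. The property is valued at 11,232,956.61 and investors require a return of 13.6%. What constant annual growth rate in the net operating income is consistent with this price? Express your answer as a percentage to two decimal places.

11.11%

P = D₀(1+g)/(r−g) ⇒ P(r−g) = D₀(1+g) ⇒ g(P+D₀) = P·r − D₀
g = (P·r − D₀)/(P + D₀) = (11,232,956.61×0.136 − 252,000.00) / (11,232,956.61 + 252,000.00) = 0.111074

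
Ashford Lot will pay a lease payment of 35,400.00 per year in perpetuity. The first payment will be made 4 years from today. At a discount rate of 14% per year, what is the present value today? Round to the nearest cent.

Value at end of year 3: C / r = 35,400.00 / 0.14 = 252,857.1429
Discount to today: PV = 252,857.1429 / (1 + 0.14)^3 = 252,857.1429 / 1.481544 = 170,671.37

170671.37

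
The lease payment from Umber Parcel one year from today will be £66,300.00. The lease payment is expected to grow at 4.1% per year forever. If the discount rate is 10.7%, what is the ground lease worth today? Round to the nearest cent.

£1004545.45

Growing perpetuity: P = D₁ / (r − g) = £66,300.0000 / (0.107 − 0.041) = £1,004,545.45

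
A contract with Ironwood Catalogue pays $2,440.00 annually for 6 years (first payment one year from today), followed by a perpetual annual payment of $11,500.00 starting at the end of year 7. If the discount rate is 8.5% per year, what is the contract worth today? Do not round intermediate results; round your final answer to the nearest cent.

$94038.62

PV of 6-year annuity: $2,440.00 × [1 − (1+0.085)^−6] / 0.085 = 11110.75269
Perpetuity value at year 6: $11,500.00 / 0.085 = 135294.11765
PV of perpetuity: 135294.11765 / (1+0.085)^6 = 82927.86520
Total PV = 11110.75269 + 82927.86520 = 94038.61789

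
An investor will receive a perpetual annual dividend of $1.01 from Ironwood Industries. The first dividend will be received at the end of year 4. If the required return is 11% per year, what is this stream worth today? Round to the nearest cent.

$6.71

Value at end of year 3: C / r = $1.01 / 0.11 = $9.1818
Discount to today: PV = $9.1818 / (1 + 0.11)^3 = $9.1818 / 1.367631 = $6.71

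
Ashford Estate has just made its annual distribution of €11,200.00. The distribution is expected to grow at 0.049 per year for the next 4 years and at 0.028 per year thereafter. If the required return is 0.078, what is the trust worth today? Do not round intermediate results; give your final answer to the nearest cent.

D_1 = 11748.80000
D_2 = 12324.49120
D_3 = 12928.39127
D_4 = 13561.88244
Terminal value at year 4: TV = D_4×(1+g_2)/(r−g_2) = 13941.61515/0.05 = 278832.30299
P_0 = D_1/(1+r)^1 + D_2/(1+r)^2 + D_3/(1+r)^3 + D_4/(1+r)^4 + TV/(1+r)^4
    = 10898.70130 + 10605.50804 + 10320.20216 + 10042.57149 + 206475.26984 = 248342.25283

€248342.25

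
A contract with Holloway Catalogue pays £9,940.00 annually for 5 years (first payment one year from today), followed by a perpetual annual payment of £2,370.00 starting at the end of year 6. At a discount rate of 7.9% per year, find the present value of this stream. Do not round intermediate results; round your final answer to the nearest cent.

£60304.64

PV of 5-year annuity: £9,940.00 × [1 − (1+0.079)^−5] / 0.079 = 39792.35955
Perpetuity value at year 5: £2,370.00 / 0.079 = 30000.00000
PV of perpetuity: 30000.00000 / (1+0.079)^5 = 20512.28449
Total PV = 39792.35955 + 20512.28449 = 60304.64404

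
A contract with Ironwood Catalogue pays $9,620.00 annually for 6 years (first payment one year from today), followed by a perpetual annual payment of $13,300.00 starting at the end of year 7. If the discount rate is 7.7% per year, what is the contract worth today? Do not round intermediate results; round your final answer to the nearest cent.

PV of 6-year annuity: $9,620.00 × [1 − (1+0.077)^−6] / 0.077 = 44879.75798
Perpetuity value at year 6: $13,300.00 / 0.077 = 172727.27273
PV of perpetuity: 172727.27273 / (1+0.077)^6 = 110679.37448
Total PV = 44879.75798 + 110679.37448 = 155559.13246

$155559.13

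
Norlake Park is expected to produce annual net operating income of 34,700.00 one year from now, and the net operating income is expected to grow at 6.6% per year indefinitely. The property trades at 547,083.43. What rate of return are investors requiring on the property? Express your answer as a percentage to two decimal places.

P = D₁/(r − g) ⇒ r = D₁/P + g = 34,700.0000/547,083.43 + 0.066 = 0.063427 + 0.066 = 0.129427

12.94%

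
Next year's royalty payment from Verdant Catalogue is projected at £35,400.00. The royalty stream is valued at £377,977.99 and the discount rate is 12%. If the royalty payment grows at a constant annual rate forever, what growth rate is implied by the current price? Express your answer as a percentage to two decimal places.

P = D₁/(r−g) ⇒ g = r − D₁/P = 0.12 − £35,400.00/£377,977.99 = 0.026344

2.63%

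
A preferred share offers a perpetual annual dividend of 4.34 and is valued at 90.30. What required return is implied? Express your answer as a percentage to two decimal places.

P = C/r ⇒ r = C/P = 4.34/90.30 = 0.048062

4.81%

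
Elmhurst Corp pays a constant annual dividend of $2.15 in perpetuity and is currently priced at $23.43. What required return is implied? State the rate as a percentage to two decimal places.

9.18%

P = C/r ⇒ r = C/P = $2.15/$23.43 = 0.091763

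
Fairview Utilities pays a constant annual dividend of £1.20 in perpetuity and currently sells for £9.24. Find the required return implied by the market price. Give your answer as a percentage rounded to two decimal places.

12.99%

P = C/r ⇒ r = C/P = £1.20/£9.24 = 0.129870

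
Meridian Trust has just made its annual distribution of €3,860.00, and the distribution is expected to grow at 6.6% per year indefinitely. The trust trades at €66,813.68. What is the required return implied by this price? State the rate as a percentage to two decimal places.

D₁ = €3,860.00 × 1.066 = €4,114.7600
P = D₁/(r − g) ⇒ r = D₁/P + g = €4,114.7600/€66,813.68 + 0.066 = 0.061586 + 0.066 = 0.127586

12.76%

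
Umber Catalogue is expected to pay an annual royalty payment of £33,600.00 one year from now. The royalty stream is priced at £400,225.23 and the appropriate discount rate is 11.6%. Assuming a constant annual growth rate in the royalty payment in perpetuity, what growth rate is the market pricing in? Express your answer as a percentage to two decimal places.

3.20%

P = D₁/(r−g) ⇒ g = r − D₁/P = 0.116 − £33,600.00/£400,225.23 = 0.032047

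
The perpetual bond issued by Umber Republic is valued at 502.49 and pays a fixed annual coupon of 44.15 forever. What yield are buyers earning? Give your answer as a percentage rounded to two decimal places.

P = C/r ⇒ r = C/P = 44.15/502.49 = 0.087862

8.79%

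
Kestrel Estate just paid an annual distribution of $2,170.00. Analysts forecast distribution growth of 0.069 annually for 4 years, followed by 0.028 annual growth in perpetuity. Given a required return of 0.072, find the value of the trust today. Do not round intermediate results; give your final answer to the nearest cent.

D_1 = 2319.73000
D_2 = 2479.79137
D_3 = 2650.89697
D_4 = 2833.80887
Terminal value at year 4: TV = D_4×(1+g_2)/(r−g_2) = 2913.15551/0.044 = 66208.07986
P_0 = D_1/(1+r)^1 + D_2/(1+r)^2 + D_3/(1+r)^3 + D_4/(1+r)^4 + TV/(1+r)^4
    = 2163.92724 + 2157.87147 + 2151.83265 + 2145.81073 + 50133.94167 = 58753.38377

$58753.38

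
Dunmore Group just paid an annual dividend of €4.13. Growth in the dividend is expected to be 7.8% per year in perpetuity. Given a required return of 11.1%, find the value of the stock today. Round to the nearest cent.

€134.91

D₁ = D₀ × (1 + g) = €4.13 × 1.078 = €4.4521
Growing perpetuity: P = D₁ / (r − g) = €4.4521 / (0.111 − 0.078) = €134.91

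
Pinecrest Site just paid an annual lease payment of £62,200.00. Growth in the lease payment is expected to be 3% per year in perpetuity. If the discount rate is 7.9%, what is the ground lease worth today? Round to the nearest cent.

D₁ = D₀ × (1 + g) = £62,200.00 × 1.03 = £64,066.0000
Growing perpetuity: P = D₁ / (r − g) = £64,066.0000 / (0.079 − 0.03) = £1,307,469.39

£1307469.39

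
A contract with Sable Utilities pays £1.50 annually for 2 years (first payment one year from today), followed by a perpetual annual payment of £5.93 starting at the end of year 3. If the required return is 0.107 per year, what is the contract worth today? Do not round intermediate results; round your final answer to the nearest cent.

PV of 2-year annuity: £1.50 × [1 − (1+0.107)^−2] / 0.107 = 2.57905
Perpetuity value at year 2: £5.93 / 0.107 = 55.42056
PV of perpetuity: 55.42056 / (1+0.107)^2 = 45.22470
Total PV = 2.57905 + 45.22470 = 47.80375

£47.80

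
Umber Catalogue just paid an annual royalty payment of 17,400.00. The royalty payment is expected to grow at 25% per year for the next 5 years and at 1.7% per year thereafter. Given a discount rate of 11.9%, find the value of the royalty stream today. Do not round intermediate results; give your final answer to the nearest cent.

424528.64

D_1 = 21750.00000
D_2 = 27187.50000
D_3 = 33984.37500
D_4 = 42480.46875
D_5 = 53100.58594
Terminal value at year 5: TV = D_5×(1+g_2)/(r−g_2) = 54003.29590/0.102 = 529444.07744
P_0 = D_1/(1+r)^1 + D_2/(1+r)^2 + D_3/(1+r)^3 + D_4/(1+r)^4 + D_5/(1+r)^5 + TV/(1+r)^5
    = 19436.99732 + 21712.46349 + 24254.31579 + 27093.73971 + 30265.57161 + 301765.55227 = 424528.64020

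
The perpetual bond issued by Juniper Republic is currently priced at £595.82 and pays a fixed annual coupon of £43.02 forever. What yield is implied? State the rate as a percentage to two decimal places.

7.22%

P = C/r ⇒ r = C/P = £43.02/£595.82 = 0.072203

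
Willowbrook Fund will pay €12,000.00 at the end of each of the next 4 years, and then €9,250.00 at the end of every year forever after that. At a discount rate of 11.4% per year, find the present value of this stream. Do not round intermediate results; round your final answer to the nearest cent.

PV of 4-year annuity: €12,000.00 × [1 − (1+0.114)^−4] / 0.114 = 36913.61234
Perpetuity value at year 4: €9,250.00 / 0.114 = 81140.35088
PV of perpetuity: 81140.35088 / (1+0.114)^4 = 52686.10803
Total PV = 36913.61234 + 52686.10803 = 89599.72037

€89599.72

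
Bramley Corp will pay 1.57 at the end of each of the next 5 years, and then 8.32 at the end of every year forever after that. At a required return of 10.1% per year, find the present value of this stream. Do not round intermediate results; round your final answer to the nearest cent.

56.85

PV of 5-year annuity: 1.57 × [1 − (1+0.101)^−5] / 0.101 = 5.93636
Perpetuity value at year 5: 8.32 / 0.101 = 82.37624
PV of perpetuity: 82.37624 / (1+0.101)^5 = 50.91730
Total PV = 5.93636 + 50.91730 = 56.85366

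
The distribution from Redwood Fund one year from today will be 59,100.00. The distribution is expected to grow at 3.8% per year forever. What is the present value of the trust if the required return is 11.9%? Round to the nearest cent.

729629.63

Growing perpetuity: P = D₁ / (r − g) = 59,100.0000 / (0.119 − 0.038) = 729,629.63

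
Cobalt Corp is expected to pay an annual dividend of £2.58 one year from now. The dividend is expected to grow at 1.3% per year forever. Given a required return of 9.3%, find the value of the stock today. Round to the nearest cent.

£32.25

Growing perpetuity: P = D₁ / (r − g) = £2.5800 / (0.093 − 0.013) = £32.25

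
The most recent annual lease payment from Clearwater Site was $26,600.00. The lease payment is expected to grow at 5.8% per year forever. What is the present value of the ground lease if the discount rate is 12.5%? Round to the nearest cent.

D₁ = D₀ × (1 + g) = $26,600.00 × 1.058 = $28,142.8000
Growing perpetuity: P = D₁ / (r − g) = $28,142.8000 / (0.125 − 0.058) = $420,041.79

$420041.79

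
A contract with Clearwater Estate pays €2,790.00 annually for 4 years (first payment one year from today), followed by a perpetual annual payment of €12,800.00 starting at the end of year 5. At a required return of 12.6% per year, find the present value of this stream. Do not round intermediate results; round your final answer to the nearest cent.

PV of 4-year annuity: €2,790.00 × [1 − (1+0.126)^−4] / 0.126 = 8368.22226
Perpetuity value at year 4: €12,800.00 / 0.126 = 101587.30159
PV of perpetuity: 101587.30159 / (1+0.126)^4 = 63195.45753
Total PV = 8368.22226 + 63195.45753 = 71563.67979

€71563.68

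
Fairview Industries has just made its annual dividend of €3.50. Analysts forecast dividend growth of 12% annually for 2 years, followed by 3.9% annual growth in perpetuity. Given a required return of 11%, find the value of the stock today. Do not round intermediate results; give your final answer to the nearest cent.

€59.24

D_1 = 3.92000
D_2 = 4.39040
Terminal value at year 2: TV = D_2×(1+g_2)/(r−g_2) = 4.56163/0.071 = 64.24825
P_0 = D_1/(1+r)^1 + D_2/(1+r)^2 + TV/(1+r)^2
    = 3.53153 + 3.56335 + 52.14532 = 59.24020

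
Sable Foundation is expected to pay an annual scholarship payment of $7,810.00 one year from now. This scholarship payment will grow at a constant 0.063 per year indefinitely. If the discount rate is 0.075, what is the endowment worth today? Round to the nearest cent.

Growing perpetuity: P = D₁ / (r − g) = $7,810.0000 / (0.075 − 0.063) = $650,833.33

$650833.33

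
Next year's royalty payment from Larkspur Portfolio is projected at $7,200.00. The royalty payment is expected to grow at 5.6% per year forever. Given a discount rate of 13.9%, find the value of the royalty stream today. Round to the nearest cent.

$86746.99

Growing perpetuity: P = D₁ / (r − g) = $7,200.0000 / (0.139 − 0.056) = $86,746.99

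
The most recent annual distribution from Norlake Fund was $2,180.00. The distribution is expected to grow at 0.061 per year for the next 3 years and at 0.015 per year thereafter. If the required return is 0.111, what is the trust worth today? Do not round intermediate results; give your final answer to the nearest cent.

$26043.79

D_1 = 2312.98000
D_2 = 2454.07178
D_3 = 2603.77016
Terminal value at year 3: TV = D_3×(1+g_2)/(r−g_2) = 2642.82671/0.096 = 27529.44491
P_0 = D_1/(1+r)^1 + D_2/(1+r)^2 + D_3/(1+r)^3 + TV/(1+r)^3
    = 2081.89019 + 1988.19576 + 1898.71800 + 20074.98723 = 26043.79118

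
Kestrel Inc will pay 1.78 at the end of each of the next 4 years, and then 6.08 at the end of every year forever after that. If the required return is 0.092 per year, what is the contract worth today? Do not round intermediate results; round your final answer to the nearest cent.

52.22

PV of 4-year annuity: 1.78 × [1 − (1+0.092)^−4] / 0.092 = 5.74148
Perpetuity value at year 4: 6.08 / 0.092 = 66.08696
PV of perpetuity: 66.08696 / (1+0.092)^4 = 46.47562
Total PV = 5.74148 + 46.47562 = 52.21710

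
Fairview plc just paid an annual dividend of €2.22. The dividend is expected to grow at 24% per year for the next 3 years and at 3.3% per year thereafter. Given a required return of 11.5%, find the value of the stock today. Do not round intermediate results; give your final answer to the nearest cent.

€46.73

D_1 = 2.75280
D_2 = 3.41347
D_3 = 4.23271
Terminal value at year 3: TV = D_3×(1+g_2)/(r−g_2) = 4.37238/0.082 = 53.32176
P_0 = D_1/(1+r)^1 + D_2/(1+r)^2 + D_3/(1+r)^3 + TV/(1+r)^3
    = 2.46888 + 2.74566 + 3.05347 + 38.46625 = 46.73426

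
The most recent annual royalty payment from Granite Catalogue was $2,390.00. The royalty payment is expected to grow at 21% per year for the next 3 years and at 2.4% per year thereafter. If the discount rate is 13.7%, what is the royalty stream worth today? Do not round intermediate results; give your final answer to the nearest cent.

D_1 = 2891.90000
D_2 = 3499.19900
D_3 = 4234.03079
Terminal value at year 3: TV = D_3×(1+g_2)/(r−g_2) = 4335.64753/0.113 = 38368.56220
P_0 = D_1/(1+r)^1 + D_2/(1+r)^2 + D_3/(1+r)^3 + TV/(1+r)^3
    = 2543.44767 + 2706.74730 + 2880.53143 + 26103.22284 = 34233.94924

$34233.95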